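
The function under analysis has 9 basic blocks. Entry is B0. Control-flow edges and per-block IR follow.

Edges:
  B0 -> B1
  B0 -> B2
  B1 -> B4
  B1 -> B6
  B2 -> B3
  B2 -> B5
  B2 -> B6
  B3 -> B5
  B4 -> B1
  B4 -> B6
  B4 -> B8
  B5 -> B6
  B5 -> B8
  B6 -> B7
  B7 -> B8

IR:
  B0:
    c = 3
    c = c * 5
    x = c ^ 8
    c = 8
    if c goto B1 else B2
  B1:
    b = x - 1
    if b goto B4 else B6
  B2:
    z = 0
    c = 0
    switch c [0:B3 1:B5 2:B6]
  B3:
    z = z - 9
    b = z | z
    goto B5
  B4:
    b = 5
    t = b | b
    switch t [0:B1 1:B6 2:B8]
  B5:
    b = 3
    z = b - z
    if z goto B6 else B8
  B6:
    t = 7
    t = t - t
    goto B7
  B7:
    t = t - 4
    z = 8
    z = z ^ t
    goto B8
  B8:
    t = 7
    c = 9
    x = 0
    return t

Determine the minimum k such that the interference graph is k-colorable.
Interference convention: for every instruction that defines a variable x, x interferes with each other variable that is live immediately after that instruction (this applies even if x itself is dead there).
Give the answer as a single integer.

Block summaries:
  B0: {c,x} / ∅
  B1: {b} / {x}
  B2: {c,z} / ∅
  B3: {b,z} / {z}
  B4: {b,t} / ∅
  B5: {b,z} / {z}
  B6: {t} / ∅
  B7: {t,z} / {t}
  B8: {c,t,x} / ∅

Liveness:
  B0: in=∅ out={x}
  B1: in={x} out={x}
  B2: in=∅ out={z}
  B3: in={z} out={z}
  B4: in={x} out={x}
  B5: in={z} out=∅
  B6: in=∅ out={t}
  B7: in={t} out=∅
  B8: in=∅ out=∅

Conflict graph:
  b: {x,z}
  c: {t,x,z}
  t: {c,x,z}
  x: {b,c,t}
  z: {b,c,t}

Chromatic number:
  clique {c,t,x} ⇒ need ≥ 3
  assign b→c0 c→c0 t→c1 x→c2 z→c2 — no edge inside a register ⇒ χ ≤ 3
  χ = 3

Answer: 3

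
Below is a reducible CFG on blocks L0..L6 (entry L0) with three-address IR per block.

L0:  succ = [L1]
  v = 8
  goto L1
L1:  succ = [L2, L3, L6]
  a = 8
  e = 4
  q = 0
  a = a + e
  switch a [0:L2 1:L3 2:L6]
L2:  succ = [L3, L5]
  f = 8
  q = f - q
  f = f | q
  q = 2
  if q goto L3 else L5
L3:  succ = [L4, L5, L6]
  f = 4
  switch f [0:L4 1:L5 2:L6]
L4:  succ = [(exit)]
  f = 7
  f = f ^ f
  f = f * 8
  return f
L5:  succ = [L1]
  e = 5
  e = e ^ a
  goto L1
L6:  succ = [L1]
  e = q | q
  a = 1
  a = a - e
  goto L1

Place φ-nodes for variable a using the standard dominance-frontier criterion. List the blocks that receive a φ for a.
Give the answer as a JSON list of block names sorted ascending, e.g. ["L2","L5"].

Answer: ["L1"]

Analysis:
idom tree: L1←L0 L2←L1 L3←L1 L4←L3 L5←L1 L6←L1
Join-block Dom:
  L1: preds {L0,L5,L6}: {L0} ∩ {L0,L1,L5} ∩ {L0,L1,L6} = {L0}; idom=L0
  L3: preds {L1,L2}: {L0,L1} ∩ {L0,L1,L2} = {L0,L1}; idom=L1
  L5: preds {L2,L3}: {L0,L1,L2} ∩ {L0,L1,L3} = {L0,L1}; idom=L1
  L6: preds {L1,L3}: {L0,L1} ∩ {L0,L1,L3} = {L0,L1}; idom=L1

DF derivation:
  L1←L0: walk · to L0
  L1←L5: walk L5→L1 to L0
  L1←L6: walk L6→L1 to L0
  L3←L1: walk · to L1
  L3←L2: walk L2 to L1
  L5←L2: walk L2 to L1
  L5←L3: walk L3 to L1
  L6←L1: walk · to L1
  L6←L3: walk L3 to L1
  DF(L0)=∅
  DF(L1)={L1}
  DF(L2)={L3,L5}
  DF(L3)={L5,L6}
  DF(L4)=∅
  DF(L5)={L1}
  DF(L6)={L1}

φ for a: defs {L1,L6}
  DF⁺ = {L1}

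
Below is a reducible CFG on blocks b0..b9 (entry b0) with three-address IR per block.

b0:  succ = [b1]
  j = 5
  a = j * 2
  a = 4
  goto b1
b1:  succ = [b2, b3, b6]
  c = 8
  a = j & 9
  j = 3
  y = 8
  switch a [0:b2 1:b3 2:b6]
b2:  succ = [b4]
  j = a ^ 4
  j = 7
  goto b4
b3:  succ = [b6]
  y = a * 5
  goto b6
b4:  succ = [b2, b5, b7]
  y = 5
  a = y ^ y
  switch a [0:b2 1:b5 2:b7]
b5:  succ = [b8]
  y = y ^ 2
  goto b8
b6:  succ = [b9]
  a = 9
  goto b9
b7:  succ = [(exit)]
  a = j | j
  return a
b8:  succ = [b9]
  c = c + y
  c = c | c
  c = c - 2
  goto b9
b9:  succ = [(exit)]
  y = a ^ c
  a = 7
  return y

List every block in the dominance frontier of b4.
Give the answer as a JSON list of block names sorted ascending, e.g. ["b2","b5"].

idom tree: b1←b0 b2←b1 b3←b1 b4←b2 b5←b4 b6←b1 b7←b4 b8←b5 b9←b1
Dom at joins:
  b2: preds {b1,b4}: {b0,b1} ∩ {b0,b1,b2,b4} = {b0,b1}; idom=b1
  b6: preds {b1,b3}: {b0,b1} ∩ {b0,b1,b3} = {b0,b1}; idom=b1
  b9: preds {b6,b8}: {b0,b1,b6} ∩ {b0,b1,b2,b4,b5,b8} = {b0,b1}; idom=b1

Frontier:
  b2←b1: walk · to b1
  b2←b4: walk b4→b2 to b1
  b6←b1: walk · to b1
  b6←b3: walk b3 to b1
  b9←b6: walk b6 to b1
  b9←b8: walk b8→b5→b4→b2 to b1
  b0 → ∅
  b1 → ∅
  b2 → {b2,b9}
  b3 → {b6}
  b4 → {b2,b9}
  b5 → {b9}
  b6 → {b9}
  b7 → ∅
  b8 → {b9}
  b9 → ∅

DF(b4) = ["b2", "b9"]

Answer: ["b2", "b9"]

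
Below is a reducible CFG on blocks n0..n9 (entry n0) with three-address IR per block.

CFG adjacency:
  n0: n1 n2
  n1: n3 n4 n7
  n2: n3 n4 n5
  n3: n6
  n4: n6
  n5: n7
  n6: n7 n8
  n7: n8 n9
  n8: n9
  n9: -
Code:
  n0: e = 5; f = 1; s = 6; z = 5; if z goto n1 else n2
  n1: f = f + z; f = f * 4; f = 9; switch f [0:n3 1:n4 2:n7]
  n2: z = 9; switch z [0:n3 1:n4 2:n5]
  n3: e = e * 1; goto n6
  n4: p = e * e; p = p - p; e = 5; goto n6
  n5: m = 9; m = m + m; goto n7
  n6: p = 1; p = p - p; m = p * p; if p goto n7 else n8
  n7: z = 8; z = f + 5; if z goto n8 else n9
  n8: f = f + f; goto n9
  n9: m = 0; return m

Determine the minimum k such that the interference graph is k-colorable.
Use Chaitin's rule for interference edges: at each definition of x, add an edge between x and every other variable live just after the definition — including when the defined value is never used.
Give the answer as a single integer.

def/use:
  n0: def={e,f,s,z} ue=∅
  n1: def={f} ue={f,z}
  n2: def={z} ue=∅
  n3: def={e} ue={e}
  n4: def={e,p} ue={e}
  n5: def={m} ue=∅
  n6: def={m,p} ue=∅
  n7: def={z} ue={f}
  n8: def={f} ue={f}
  n9: def={m} ue=∅

Live sets:
  n0: in=∅ out={e,f,z}
  n1: in={e,f,z} out={e,f}
  n2: in={e,f} out={e,f}
  n3: in={e,f} out={f}
  n4: in={e,f} out={f}
  n5: in={f} out={f}
  n6: in={f} out={f}
  n7: in={f} out={f}
  n8: in={f} out=∅
  n9: in=∅ out=∅

Interference:
  e — {f,s,z}
  f — {e,m,p,s,z}
  m — {f,p}
  p — {f,m}
  s — {e,f}
  z — {e,f}

Chromatic number:
  lower bound: {e,f,s} mutually conflict ⇒ χ ≥ 3
  assign e→c1 f→c0 m→c1 p→c2 s→c2 z→c2 — no edge inside a register ⇒ χ ≤ 3
  χ = 3

Answer: 3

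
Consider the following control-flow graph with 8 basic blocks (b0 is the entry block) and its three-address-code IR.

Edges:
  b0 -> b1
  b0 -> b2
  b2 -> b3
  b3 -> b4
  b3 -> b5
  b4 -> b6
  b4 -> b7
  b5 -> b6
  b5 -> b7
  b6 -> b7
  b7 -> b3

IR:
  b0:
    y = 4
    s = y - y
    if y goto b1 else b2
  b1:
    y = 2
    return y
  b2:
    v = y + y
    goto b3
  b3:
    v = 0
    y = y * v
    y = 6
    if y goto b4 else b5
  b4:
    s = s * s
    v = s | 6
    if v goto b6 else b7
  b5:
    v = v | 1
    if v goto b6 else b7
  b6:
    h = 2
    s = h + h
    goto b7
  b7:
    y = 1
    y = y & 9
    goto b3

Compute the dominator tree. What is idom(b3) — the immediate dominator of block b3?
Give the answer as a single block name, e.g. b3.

idom tree: b1←b0 b2←b0 b3←b2 b4←b3 b5←b3 b6←b3 b7←b3
Dom∩ at merges:
  b3: preds {b2,b7}: {b0,b2} ∩ {b0,b2,b3,b7} = {b0,b2}; idom=b2
  b6: preds {b4,b5}: {b0,b2,b3,b4} ∩ {b0,b2,b3,b5} = {b0,b2,b3}; idom=b3
  b7: preds {b4,b5,b6}: {b0,b2,b3,b4} ∩ {b0,b2,b3,b5} ∩ {b0,b2,b3,b6} = {b0,b2,b3}; idom=b3

idom(b3) = b2

Answer: b2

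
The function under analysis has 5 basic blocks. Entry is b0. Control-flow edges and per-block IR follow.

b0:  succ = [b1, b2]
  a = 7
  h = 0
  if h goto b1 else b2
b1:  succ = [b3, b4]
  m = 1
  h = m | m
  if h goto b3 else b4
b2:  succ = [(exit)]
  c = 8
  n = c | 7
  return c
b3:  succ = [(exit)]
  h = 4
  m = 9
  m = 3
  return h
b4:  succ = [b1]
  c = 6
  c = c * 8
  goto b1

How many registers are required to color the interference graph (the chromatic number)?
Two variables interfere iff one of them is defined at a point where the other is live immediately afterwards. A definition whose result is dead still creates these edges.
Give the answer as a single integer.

Answer: 2

Derivation:
def/use:
  b0 def {a,h} use ∅
  b1 def {h,m} use ∅
  b2 def {c,n} use ∅
  b3 def {h,m} use ∅
  b4 def {c} use ∅

Liveness:
  b0 li=∅ lo=∅
  b1 li=∅ lo=∅
  b2 li=∅ lo=∅
  b3 li=∅ lo=∅
  b4 li=∅ lo=∅

Interfere edges:
  a: ∅
  c: {n}
  h: {m}
  m: {h}
  n: {c}

Colouring:
  {c,n} pairwise interfere (2-clique) ⇒ χ ≥ 2
  2-colouring: c0={a,c,h}  c1={m,n}
  χ = 2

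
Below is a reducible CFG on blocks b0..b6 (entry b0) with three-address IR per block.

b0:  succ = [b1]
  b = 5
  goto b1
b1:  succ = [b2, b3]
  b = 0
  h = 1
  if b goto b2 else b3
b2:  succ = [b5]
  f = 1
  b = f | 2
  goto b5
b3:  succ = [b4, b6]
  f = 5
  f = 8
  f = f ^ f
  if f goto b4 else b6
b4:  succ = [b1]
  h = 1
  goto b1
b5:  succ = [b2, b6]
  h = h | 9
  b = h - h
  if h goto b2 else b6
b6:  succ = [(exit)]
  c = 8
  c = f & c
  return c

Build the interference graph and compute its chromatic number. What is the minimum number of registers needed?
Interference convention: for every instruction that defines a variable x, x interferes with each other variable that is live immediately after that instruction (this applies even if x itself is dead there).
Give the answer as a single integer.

def/use:
  b0 def {b} use ∅
  b1 def {b,h} use ∅
  b2 def {b,f} use ∅
  b3 def {f} use ∅
  b4 def {h} use ∅
  b5 def {b,h} use {h}
  b6 def {c} use {f}

Backward fixpoint:
  live b0: ∅→∅
  live b1: ∅→{h}
  live b2: {h}→{f,h}
  live b3: ∅→{f}
  live b4: ∅→∅
  live b5: {f,h}→{f,h}
  live b6: {f}→∅

Interfere edges:
  b↔{f,h}
  c↔{f}
  f↔{b,c,h}
  h↔{b,f}

Chromatic number:
  {b,f,h} pairwise interfere (3-clique) ⇒ χ ≥ 3
  3-colouring: R0={f}  R1={b,c}  R2={h}
  χ = 3

Answer: 3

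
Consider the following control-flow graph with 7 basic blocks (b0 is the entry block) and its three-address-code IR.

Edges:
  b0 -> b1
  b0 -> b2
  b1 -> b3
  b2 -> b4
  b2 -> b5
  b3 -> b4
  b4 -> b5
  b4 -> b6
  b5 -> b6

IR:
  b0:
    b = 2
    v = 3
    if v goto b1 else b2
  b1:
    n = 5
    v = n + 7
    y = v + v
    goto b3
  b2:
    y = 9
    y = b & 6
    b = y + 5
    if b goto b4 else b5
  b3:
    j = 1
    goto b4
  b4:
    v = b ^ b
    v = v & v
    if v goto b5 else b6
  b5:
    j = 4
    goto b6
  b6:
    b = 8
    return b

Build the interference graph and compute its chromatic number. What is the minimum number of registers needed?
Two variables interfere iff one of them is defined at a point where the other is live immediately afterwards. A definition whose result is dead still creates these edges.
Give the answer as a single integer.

Answer: 2

Derivation:
Per-block:
  b0: def={b,v} ue=∅
  b1: def={n,v,y} ue=∅
  b2: def={b,y} ue={b}
  b3: def={j} ue=∅
  b4: def={v} ue={b}
  b5: def={j} ue=∅
  b6: def={b} ue=∅

Live sets:
  live b0: ∅→{b}
  live b1: {b}→{b}
  live b2: {b}→{b}
  live b3: {b}→{b}
  live b4: {b}→∅
  live b5: ∅→∅
  live b6: ∅→∅

Conflict graph:
  b↔{j,n,v,y}
  j↔{b}
  n↔{b}
  v↔{b}
  y↔{b}

Colouring:
  {b,j} pairwise interfere (2-clique) ⇒ χ ≥ 2
  assign b→r0 j→r1 n→r1 v→r1 y→r1 — no edge inside a register ⇒ χ ≤ 2
  χ = 2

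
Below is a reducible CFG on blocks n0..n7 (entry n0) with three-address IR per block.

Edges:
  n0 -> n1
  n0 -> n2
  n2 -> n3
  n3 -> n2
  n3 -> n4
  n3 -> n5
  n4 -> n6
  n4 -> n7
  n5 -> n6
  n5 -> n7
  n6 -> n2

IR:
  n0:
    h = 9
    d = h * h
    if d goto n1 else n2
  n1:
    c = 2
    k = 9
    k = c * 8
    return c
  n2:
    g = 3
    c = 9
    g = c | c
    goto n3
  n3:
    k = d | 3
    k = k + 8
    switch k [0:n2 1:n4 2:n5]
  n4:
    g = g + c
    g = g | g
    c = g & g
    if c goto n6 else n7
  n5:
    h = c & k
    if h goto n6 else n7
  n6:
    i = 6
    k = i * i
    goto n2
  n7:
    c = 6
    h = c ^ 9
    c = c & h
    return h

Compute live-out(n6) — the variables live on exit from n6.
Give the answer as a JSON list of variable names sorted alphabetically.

Per-block:
  n0: def={d,h} ue=∅
  n1: def={c,k} ue=∅
  n2: def={c,g} ue=∅
  n3: def={k} ue={d}
  n4: def={c,g} ue={c,g}
  n5: def={h} ue={c,k}
  n6: def={i,k} ue=∅
  n7: def={c,h} ue=∅

Backward fixpoint:
  live n0: ∅→{d}
  live n1: ∅→∅
  live n2: {d}→{c,d,g}
  live n3: {c,d,g}→{c,d,g,k}
  live n4: {c,d,g}→{d}
  live n5: {c,d,k}→{d}
  live n6: {d}→{d}
  live n7: ∅→∅

live-out(n6) = ["d"]

Answer: ["d"]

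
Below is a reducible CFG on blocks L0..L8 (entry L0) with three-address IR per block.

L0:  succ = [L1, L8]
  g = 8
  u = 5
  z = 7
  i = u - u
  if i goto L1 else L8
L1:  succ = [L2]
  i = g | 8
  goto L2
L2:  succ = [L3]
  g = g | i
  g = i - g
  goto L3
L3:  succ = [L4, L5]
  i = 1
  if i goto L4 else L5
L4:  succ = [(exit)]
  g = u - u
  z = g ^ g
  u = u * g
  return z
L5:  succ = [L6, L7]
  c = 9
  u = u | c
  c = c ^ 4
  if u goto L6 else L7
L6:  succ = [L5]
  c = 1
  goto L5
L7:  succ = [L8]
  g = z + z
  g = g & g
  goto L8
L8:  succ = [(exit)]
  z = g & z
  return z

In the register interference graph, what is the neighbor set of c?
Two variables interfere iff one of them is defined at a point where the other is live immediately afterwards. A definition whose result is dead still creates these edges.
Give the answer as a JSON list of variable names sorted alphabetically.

Block summaries:
  L0: def={g,i,u,z} ue=∅
  L1: def={i} ue={g}
  L2: def={g} ue={g,i}
  L3: def={i} ue=∅
  L4: def={g,u,z} ue={u}
  L5: def={c,u} ue={u}
  L6: def={c} ue=∅
  L7: def={g} ue={z}
  L8: def={z} ue={g,z}

Liveness:
  live L0: ∅→{g,u,z}
  live L1: {g,u,z}→{g,i,u,z}
  live L2: {g,i,u,z}→{u,z}
  live L3: {u,z}→{u,z}
  live L4: {u}→∅
  live L5: {u,z}→{u,z}
  live L6: {u,z}→{u,z}
  live L7: {z}→{g,z}
  live L8: {g,z}→∅

Interference:
  c: {u,z}
  g: {i,u,z}
  i: {g,u,z}
  u: {c,g,i,z}
  z: {c,g,i,u}

N(c) = ["u", "z"]

Answer: ["u", "z"]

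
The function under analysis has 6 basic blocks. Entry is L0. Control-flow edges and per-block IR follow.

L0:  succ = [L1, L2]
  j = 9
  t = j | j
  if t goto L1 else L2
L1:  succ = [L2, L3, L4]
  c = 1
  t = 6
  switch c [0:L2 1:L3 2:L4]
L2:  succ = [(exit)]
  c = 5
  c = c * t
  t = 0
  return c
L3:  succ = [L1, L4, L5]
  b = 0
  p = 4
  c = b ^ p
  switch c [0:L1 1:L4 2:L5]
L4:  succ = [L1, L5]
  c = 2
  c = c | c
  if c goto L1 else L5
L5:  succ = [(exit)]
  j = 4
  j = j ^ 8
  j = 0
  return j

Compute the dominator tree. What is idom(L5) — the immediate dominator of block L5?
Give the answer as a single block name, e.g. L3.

idom tree: L1←L0 L2←L0 L3←L1 L4←L1 L5←L1
Dom at joins:
  L1: preds {L0,L3,L4}: {L0} ∩ {L0,L1,L3} ∩ {L0,L1,L4} = {L0}; idom=L0
  L2: preds {L0,L1}: {L0} ∩ {L0,L1} = {L0}; idom=L0
  L4: preds {L1,L3}: {L0,L1} ∩ {L0,L1,L3} = {L0,L1}; idom=L1
  L5: preds {L3,L4}: {L0,L1,L3} ∩ {L0,L1,L4} = {L0,L1}; idom=L1

idom(L5) = L1

Answer: L1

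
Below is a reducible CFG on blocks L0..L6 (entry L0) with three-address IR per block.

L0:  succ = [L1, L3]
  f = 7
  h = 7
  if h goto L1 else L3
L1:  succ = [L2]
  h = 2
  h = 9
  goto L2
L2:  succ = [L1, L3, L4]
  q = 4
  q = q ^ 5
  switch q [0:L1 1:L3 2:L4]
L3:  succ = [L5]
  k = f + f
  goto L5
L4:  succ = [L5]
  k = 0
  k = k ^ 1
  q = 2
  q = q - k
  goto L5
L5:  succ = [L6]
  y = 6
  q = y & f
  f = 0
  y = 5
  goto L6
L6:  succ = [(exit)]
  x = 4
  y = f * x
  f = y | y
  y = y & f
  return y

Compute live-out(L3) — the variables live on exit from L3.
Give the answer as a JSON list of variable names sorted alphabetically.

Block summaries:
  L0 def {f,h} use ∅
  L1 def {h} use ∅
  L2 def {q} use ∅
  L3 def {k} use {f}
  L4 def {k,q} use ∅
  L5 def {f,q,y} use {f}
  L6 def {f,x,y} use {f}

Backward fixpoint:
  L0 li=∅ lo={f}
  L1 li={f} lo={f}
  L2 li={f} lo={f}
  L3 li={f} lo={f}
  L4 li={f} lo={f}
  L5 li={f} lo={f}
  L6 li={f} lo=∅

live-out(L3) = ["f"]

Answer: ["f"]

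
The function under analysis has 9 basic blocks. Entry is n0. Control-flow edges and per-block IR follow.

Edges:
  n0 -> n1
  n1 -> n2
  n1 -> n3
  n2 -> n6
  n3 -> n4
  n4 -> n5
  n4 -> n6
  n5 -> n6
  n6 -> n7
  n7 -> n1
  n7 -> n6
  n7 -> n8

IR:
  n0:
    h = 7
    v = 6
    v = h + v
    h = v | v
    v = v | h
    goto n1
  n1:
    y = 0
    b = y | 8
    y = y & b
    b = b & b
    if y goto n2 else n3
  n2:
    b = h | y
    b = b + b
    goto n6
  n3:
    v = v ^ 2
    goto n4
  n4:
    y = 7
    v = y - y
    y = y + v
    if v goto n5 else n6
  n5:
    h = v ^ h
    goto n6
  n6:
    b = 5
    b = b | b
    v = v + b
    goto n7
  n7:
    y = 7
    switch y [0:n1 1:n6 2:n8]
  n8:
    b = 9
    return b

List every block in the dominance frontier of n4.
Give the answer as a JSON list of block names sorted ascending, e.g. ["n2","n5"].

Answer: ["n6"]

Derivation:
idom tree: n1←n0 n2←n1 n3←n1 n4←n3 n5←n4 n6←n1 n7←n6 n8←n7
Join-block Dom:
  n1: preds {n0,n7}: {n0} ∩ {n0,n1,n6,n7} = {n0}; idom=n0
  n6: preds {n2,n4,n5,n7}: {n0,n1,n2} ∩ {n0,n1,n3,n4} ∩ {n0,n1,n3,n4,n5} ∩ {n0,n1,n6,n7} = {n0,n1}; idom=n1

Frontier:
  n1←n0: walk · to n0
  n1←n7: walk n7→n6→n1 to n0
  n6←n2: walk n2 to n1
  n6←n4: walk n4→n3 to n1
  n6←n5: walk n5→n4→n3 to n1
  n6←n7: walk n7→n6 to n1
  n0 → ∅
  n1 → {n1}
  n2 → {n6}
  n3 → {n6}
  n4 → {n6}
  n5 → {n6}
  n6 → {n1,n6}
  n7 → {n1,n6}
  n8 → ∅

DF(n4) = ["n6"]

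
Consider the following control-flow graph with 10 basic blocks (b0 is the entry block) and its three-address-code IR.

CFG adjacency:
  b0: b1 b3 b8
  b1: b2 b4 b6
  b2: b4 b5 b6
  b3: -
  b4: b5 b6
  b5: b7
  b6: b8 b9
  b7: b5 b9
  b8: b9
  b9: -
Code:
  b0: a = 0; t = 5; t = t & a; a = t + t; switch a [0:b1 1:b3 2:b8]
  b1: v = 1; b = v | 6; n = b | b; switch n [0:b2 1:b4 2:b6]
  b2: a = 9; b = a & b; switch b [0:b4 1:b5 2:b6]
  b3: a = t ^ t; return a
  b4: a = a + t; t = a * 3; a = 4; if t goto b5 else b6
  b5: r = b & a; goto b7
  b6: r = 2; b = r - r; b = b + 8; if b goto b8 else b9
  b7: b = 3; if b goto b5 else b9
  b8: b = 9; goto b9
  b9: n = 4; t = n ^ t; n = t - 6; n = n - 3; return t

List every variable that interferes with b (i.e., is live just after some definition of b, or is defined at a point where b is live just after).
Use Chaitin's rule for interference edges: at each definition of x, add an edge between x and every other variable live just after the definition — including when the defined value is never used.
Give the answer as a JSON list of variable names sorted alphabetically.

Answer: ["a", "n", "t"]

Working:
Block summaries:
  b0: {a,t} / ∅
  b1: {b,n,v} / ∅
  b2: {a,b} / {b}
  b3: {a} / {t}
  b4: {a,t} / {a,t}
  b5: {r} / {a,b}
  b6: {b,r} / ∅
  b7: {b} / ∅
  b8: {b} / ∅
  b9: {n,t} / {t}

Backward fixpoint:
  b0 li=∅ lo={a,t}
  b1 li={a,t} lo={a,b,t}
  b2 li={b,t} lo={a,b,t}
  b3 li={t} lo=∅
  b4 li={a,b,t} lo={a,b,t}
  b5 li={a,b,t} lo={a,t}
  b6 li={t} lo={t}
  b7 li={a,t} lo={a,b,t}
  b8 li={t} lo={t}
  b9 li={t} lo=∅

Interfere edges:
  a↔{b,n,r,t,v}
  b↔{a,n,t}
  n↔{a,b,t}
  r↔{a,t}
  t↔{a,b,n,r,v}
  v↔{a,t}

N(b) = ["a", "n", "t"]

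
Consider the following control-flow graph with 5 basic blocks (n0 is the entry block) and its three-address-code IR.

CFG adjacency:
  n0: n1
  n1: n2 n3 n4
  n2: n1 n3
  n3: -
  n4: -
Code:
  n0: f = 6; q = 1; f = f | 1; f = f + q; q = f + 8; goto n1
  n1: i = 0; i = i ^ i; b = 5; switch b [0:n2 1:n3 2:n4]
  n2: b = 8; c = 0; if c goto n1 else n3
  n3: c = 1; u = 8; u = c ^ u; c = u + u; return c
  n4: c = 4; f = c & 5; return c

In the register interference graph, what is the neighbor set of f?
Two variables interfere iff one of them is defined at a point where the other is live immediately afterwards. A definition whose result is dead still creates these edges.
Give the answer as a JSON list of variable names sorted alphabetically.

Answer: ["c", "q"]

Working:
def/use:
  n0 def {f,q} use ∅
  n1 def {b,i} use ∅
  n2 def {b,c} use ∅
  n3 def {c,u} use ∅
  n4 def {c,f} use ∅

Liveness:
  n0 li=∅ lo=∅
  n1 li=∅ lo=∅
  n2 li=∅ lo=∅
  n3 li=∅ lo=∅
  n4 li=∅ lo=∅

Interfere edges:
  b: ∅
  c: {f,u}
  f: {c,q}
  i: ∅
  q: {f}
  u: {c}

N(f) = ["c", "q"]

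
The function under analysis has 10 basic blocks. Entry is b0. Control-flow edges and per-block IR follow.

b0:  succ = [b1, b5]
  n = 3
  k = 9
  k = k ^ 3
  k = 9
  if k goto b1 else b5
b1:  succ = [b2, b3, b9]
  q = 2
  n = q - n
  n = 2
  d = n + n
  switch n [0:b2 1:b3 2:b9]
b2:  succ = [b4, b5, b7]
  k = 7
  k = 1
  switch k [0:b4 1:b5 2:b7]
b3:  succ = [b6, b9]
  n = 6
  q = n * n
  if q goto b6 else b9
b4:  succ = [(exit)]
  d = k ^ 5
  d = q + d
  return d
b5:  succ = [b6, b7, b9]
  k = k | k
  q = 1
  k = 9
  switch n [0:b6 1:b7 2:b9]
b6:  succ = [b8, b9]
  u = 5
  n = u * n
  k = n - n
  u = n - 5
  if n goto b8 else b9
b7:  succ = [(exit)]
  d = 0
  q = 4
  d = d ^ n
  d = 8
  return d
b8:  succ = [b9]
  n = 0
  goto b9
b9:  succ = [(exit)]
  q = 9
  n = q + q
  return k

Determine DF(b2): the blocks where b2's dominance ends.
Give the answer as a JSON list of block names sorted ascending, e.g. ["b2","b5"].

idom tree: b1←b0 b2←b1 b3←b1 b4←b2 b5←b0 b6←b0 b7←b0 b8←b6 b9←b0
Dom∩ at merges:
  b5: preds {b0,b2}: {b0} ∩ {b0,b1,b2} = {b0}; idom=b0
  b6: preds {b3,b5}: {b0,b1,b3} ∩ {b0,b5} = {b0}; idom=b0
  b7: preds {b2,b5}: {b0,b1,b2} ∩ {b0,b5} = {b0}; idom=b0
  b9: preds {b1,b3,b5,b6,b8}: {b0,b1} ∩ {b0,b1,b3} ∩ {b0,b5} ∩ {b0,b6} ∩ {b0,b6,b8} = {b0}; idom=b0

DF walk-up:
  join b5 pred b0: · stop@b0
  join b5 pred b2: b2→b1 stop@b0
  join b6 pred b3: b3→b1 stop@b0
  join b6 pred b5: b5 stop@b0
  join b7 pred b2: b2→b1 stop@b0
  join b7 pred b5: b5 stop@b0
  join b9 pred b1: b1 stop@b0
  join b9 pred b3: b3→b1 stop@b0
  join b9 pred b5: b5 stop@b0
  join b9 pred b6: b6 stop@b0
  join b9 pred b8: b8→b6 stop@b0
  b0 → ∅
  b1 → {b5,b6,b7,b9}
  b2 → {b5,b7}
  b3 → {b6,b9}
  b4 → ∅
  b5 → {b6,b7,b9}
  b6 → {b9}
  b7 → ∅
  b8 → {b9}
  b9 → ∅

DF(b2) = ["b5", "b7"]

Answer: ["b5", "b7"]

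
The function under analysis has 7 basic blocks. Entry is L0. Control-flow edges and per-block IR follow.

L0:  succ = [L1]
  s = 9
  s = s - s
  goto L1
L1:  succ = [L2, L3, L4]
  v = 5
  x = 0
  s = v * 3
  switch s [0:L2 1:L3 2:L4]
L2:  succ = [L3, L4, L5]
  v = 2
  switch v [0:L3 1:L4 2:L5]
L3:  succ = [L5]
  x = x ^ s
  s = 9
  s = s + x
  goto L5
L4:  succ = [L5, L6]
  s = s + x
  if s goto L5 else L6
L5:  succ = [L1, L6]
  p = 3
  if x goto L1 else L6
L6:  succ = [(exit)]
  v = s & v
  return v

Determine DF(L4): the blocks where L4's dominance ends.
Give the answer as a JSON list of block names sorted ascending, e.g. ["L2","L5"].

Answer: ["L5", "L6"]

Analysis:
idom tree: L1←L0 L2←L1 L3←L1 L4←L1 L5←L1 L6←L1
Dom at joins:
  L1: preds {L0,L5}: {L0} ∩ {L0,L1,L5} = {L0}; idom=L0
  L3: preds {L1,L2}: {L0,L1} ∩ {L0,L1,L2} = {L0,L1}; idom=L1
  L4: preds {L1,L2}: {L0,L1} ∩ {L0,L1,L2} = {L0,L1}; idom=L1
  L5: preds {L2,L3,L4}: {L0,L1,L2} ∩ {L0,L1,L3} ∩ {L0,L1,L4} = {L0,L1}; idom=L1
  L6: preds {L4,L5}: {L0,L1,L4} ∩ {L0,L1,L5} = {L0,L1}; idom=L1

DF derivation:
  L1←L0: walk · to L0
  L1←L5: walk L5→L1 to L0
  L3←L1: walk · to L1
  L3←L2: walk L2 to L1
  L4←L1: walk · to L1
  L4←L2: walk L2 to L1
  L5←L2: walk L2 to L1
  L5←L3: walk L3 to L1
  L5←L4: walk L4 to L1
  L6←L4: walk L4 to L1
  L6←L5: walk L5 to L1
  L0: DF=∅
  L1: DF={L1}
  L2: DF={L3,L4,L5}
  L3: DF={L5}
  L4: DF={L5,L6}
  L5: DF={L1,L6}
  L6: DF=∅

DF(L4) = ["L5", "L6"]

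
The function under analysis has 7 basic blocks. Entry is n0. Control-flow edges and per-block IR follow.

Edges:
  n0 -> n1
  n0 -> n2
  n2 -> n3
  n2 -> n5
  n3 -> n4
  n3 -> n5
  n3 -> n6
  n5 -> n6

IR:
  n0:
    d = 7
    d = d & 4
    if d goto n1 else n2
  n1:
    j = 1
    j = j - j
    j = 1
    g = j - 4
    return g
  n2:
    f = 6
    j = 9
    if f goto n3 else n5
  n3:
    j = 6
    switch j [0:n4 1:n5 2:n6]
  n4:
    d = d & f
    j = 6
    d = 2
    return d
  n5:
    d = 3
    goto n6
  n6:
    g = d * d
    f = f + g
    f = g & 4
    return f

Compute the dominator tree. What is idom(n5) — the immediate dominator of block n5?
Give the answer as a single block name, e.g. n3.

Answer: n2

Derivation:
idom tree: n1←n0 n2←n0 n3←n2 n4←n3 n5←n2 n6←n2
Dom∩ at merges:
  n5: preds {n2,n3}: {n0,n2} ∩ {n0,n2,n3} = {n0,n2}; idom=n2
  n6: preds {n3,n5}: {n0,n2,n3} ∩ {n0,n2,n5} = {n0,n2}; idom=n2

idom(n5) = n2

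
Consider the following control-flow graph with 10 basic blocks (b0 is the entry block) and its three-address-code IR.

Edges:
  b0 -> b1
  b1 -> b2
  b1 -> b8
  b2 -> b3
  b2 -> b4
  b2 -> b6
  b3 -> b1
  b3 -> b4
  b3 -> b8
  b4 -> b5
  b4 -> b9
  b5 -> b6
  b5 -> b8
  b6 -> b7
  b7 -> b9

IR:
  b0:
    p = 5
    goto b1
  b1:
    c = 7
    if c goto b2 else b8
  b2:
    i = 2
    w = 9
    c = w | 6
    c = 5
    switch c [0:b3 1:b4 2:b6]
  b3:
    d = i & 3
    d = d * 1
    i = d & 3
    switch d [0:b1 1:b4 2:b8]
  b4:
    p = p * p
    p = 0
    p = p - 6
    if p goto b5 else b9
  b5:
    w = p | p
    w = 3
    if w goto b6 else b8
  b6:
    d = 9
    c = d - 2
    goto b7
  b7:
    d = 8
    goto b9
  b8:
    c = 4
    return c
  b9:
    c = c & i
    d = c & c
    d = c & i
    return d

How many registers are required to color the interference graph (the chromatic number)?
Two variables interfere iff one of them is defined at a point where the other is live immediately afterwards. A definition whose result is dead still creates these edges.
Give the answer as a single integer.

Answer: 4

Analysis:
Per-block:
  b0: {p} / ∅
  b1: {c} / ∅
  b2: {c,i,w} / ∅
  b3: {d,i} / {i}
  b4: {p} / {p}
  b5: {w} / {p}
  b6: {c,d} / ∅
  b7: {d} / ∅
  b8: {c} / ∅
  b9: {c,d} / {c,i}

Liveness:
  b0 li=∅ lo={p}
  b1 li={p} lo={p}
  b2 li={p} lo={c,i,p}
  b3 li={c,i,p} lo={c,i,p}
  b4 li={c,i,p} lo={c,i,p}
  b5 li={i,p} lo={i}
  b6 li={i} lo={c,i}
  b7 li={c,i} lo={c,i}
  b8 li=∅ lo=∅
  b9 li={c,i} lo=∅

Interference:
  c — {d,i,p}
  d — {c,i,p}
  i — {c,d,p,w}
  p — {c,d,i,w}
  w — {i,p}

Registers:
  lower bound: {c,d,i,p} mutually conflict ⇒ χ ≥ 4
  assign c→c2 d→c3 i→c0 p→c1 w→c2 — no edge inside a register ⇒ χ ≤ 4
  χ = 4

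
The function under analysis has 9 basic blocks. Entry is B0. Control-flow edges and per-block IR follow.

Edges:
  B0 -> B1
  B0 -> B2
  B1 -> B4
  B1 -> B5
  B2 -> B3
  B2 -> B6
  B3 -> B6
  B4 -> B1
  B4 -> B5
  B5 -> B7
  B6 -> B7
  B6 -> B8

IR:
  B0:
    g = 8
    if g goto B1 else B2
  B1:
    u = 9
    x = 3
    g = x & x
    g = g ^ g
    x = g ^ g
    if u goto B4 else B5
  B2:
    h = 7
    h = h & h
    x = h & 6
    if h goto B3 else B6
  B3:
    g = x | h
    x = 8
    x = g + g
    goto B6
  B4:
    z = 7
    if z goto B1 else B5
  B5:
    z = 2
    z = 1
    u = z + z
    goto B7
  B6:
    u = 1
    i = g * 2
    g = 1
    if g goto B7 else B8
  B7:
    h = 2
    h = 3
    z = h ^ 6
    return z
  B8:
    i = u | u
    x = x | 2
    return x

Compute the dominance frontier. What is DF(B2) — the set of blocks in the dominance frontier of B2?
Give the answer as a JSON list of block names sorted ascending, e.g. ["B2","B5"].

idom tree: B1←B0 B2←B0 B3←B2 B4←B1 B5←B1 B6←B2 B7←B0 B8←B6
Join-block Dom:
  B1: preds {B0,B4}: {B0} ∩ {B0,B1,B4} = {B0}; idom=B0
  B5: preds {B1,B4}: {B0,B1} ∩ {B0,B1,B4} = {B0,B1}; idom=B1
  B6: preds {B2,B3}: {B0,B2} ∩ {B0,B2,B3} = {B0,B2}; idom=B2
  B7: preds {B5,B6}: {B0,B1,B5} ∩ {B0,B2,B6} = {B0}; idom=B0

Frontier:
  join B1 pred B0: · stop@B0
  join B1 pred B4: B4→B1 stop@B0
  join B5 pred B1: · stop@B1
  join B5 pred B4: B4 stop@B1
  join B6 pred B2: · stop@B2
  join B6 pred B3: B3 stop@B2
  join B7 pred B5: B5→B1 stop@B0
  join B7 pred B6: B6→B2 stop@B0
  DF(B0)=∅
  DF(B1)={B1,B7}
  DF(B2)={B7}
  DF(B3)={B6}
  DF(B4)={B1,B5}
  DF(B5)={B7}
  DF(B6)={B7}
  DF(B7)=∅
  DF(B8)=∅

DF(B2) = ["B7"]

Answer: ["B7"]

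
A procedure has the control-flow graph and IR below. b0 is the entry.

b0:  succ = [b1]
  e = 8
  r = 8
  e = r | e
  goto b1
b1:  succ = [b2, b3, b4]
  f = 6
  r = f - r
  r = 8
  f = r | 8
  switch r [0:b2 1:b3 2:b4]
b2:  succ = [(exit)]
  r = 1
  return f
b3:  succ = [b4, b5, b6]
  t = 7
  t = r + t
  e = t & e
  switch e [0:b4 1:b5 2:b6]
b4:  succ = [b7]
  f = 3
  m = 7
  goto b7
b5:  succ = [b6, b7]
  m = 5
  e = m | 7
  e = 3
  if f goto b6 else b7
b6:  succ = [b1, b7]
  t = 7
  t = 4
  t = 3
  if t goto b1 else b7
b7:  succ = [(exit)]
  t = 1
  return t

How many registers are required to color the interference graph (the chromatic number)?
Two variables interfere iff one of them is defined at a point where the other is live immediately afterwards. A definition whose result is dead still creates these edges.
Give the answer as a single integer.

Block summaries:
  b0 def {e,r} use ∅
  b1 def {f,r} use {r}
  b2 def {r} use {f}
  b3 def {e,t} use {e,r}
  b4 def {f,m} use ∅
  b5 def {e,m} use {f}
  b6 def {t} use ∅
  b7 def {t} use ∅

Live sets:
  live b0: ∅→{e,r}
  live b1: {e,r}→{e,f,r}
  live b2: {f}→∅
  live b3: {e,f,r}→{e,f,r}
  live b4: ∅→∅
  live b5: {f,r}→{e,r}
  live b6: {e,r}→{e,r}
  live b7: ∅→∅

Interference:
  e↔{f,r,t}
  f↔{e,m,r,t}
  m↔{f,r}
  r↔{e,f,m,t}
  t↔{e,f,r}

Colouring:
  {e,f,r,t} pairwise interfere (4-clique) ⇒ χ ≥ 4
  assign e→R2 f→R0 m→R2 r→R1 t→R3 — no edge inside a register ⇒ χ ≤ 4
  χ = 4

Answer: 4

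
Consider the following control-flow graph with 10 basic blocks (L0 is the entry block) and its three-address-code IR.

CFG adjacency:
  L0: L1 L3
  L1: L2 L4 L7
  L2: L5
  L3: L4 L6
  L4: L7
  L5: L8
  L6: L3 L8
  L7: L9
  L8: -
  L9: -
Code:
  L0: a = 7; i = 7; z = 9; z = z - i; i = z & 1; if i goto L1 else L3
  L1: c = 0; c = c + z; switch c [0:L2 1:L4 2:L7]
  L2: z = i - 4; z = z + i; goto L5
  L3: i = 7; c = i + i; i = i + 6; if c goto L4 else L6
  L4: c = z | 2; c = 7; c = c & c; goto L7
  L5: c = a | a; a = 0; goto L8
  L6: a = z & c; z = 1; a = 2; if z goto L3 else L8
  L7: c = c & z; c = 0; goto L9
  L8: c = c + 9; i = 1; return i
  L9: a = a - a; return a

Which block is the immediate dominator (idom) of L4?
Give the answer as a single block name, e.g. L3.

Answer: L0

Working:
idom tree: L1←L0 L2←L1 L3←L0 L4←L0 L5←L2 L6←L3 L7←L0 L8←L0 L9←L7
Join-block Dom:
  L3: preds {L0,L6}: {L0} ∩ {L0,L3,L6} = {L0}; idom=L0
  L4: preds {L1,L3}: {L0,L1} ∩ {L0,L3} = {L0}; idom=L0
  L7: preds {L1,L4}: {L0,L1} ∩ {L0,L4} = {L0}; idom=L0
  L8: preds {L5,L6}: {L0,L1,L2,L5} ∩ {L0,L3,L6} = {L0}; idom=L0

idom(L4) = L0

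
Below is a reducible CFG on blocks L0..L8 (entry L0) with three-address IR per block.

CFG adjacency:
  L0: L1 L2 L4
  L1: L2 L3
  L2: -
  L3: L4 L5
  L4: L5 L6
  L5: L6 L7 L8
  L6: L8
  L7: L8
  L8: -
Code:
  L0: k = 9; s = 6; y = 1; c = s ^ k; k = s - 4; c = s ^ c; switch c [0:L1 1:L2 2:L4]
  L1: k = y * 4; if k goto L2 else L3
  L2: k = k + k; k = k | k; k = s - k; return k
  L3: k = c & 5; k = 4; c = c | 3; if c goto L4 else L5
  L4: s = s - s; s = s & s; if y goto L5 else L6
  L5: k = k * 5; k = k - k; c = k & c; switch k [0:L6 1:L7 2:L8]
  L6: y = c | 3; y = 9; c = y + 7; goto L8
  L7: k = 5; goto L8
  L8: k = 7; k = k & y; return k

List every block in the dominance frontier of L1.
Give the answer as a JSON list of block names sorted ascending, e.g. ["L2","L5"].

idom tree: L1←L0 L2←L0 L3←L1 L4←L0 L5←L0 L6←L0 L7←L5 L8←L0
Dom∩ at merges:
  L2: preds {L0,L1}: {L0} ∩ {L0,L1} = {L0}; idom=L0
  L4: preds {L0,L3}: {L0} ∩ {L0,L1,L3} = {L0}; idom=L0
  L5: preds {L3,L4}: {L0,L1,L3} ∩ {L0,L4} = {L0}; idom=L0
  L6: preds {L4,L5}: {L0,L4} ∩ {L0,L5} = {L0}; idom=L0
  L8: preds {L5,L6,L7}: {L0,L5} ∩ {L0,L6} ∩ {L0,L5,L7} = {L0}; idom=L0

DF walk-up:
  join L2 pred L0: · stop@L0
  join L2 pred L1: L1 stop@L0
  join L4 pred L0: · stop@L0
  join L4 pred L3: L3→L1 stop@L0
  join L5 pred L3: L3→L1 stop@L0
  join L5 pred L4: L4 stop@L0
  join L6 pred L4: L4 stop@L0
  join L6 pred L5: L5 stop@L0
  join L8 pred L5: L5 stop@L0
  join L8 pred L6: L6 stop@L0
  join L8 pred L7: L7→L5 stop@L0
  DF(L0)=∅
  DF(L1)={L2,L4,L5}
  DF(L2)=∅
  DF(L3)={L4,L5}
  DF(L4)={L5,L6}
  DF(L5)={L6,L8}
  DF(L6)={L8}
  DF(L7)={L8}
  DF(L8)=∅

DF(L1) = ["L2", "L4", "L5"]

Answer: ["L2", "L4", "L5"]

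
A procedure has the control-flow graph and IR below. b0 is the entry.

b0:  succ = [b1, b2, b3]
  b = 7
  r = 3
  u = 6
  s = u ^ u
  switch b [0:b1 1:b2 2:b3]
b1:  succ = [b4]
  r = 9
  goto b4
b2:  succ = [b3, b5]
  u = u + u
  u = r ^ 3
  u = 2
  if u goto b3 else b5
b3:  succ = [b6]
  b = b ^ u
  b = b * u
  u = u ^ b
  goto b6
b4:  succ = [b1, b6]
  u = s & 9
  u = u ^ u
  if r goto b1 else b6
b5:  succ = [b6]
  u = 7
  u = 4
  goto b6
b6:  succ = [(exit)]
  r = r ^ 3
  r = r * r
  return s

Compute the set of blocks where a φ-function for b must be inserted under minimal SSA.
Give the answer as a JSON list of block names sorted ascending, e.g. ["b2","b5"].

Answer: ["b6"]

Analysis:
idom tree: b1←b0 b2←b0 b3←b0 b4←b1 b5←b2 b6←b0
Dom at joins:
  b1: preds {b0,b4}: {b0} ∩ {b0,b1,b4} = {b0}; idom=b0
  b3: preds {b0,b2}: {b0} ∩ {b0,b2} = {b0}; idom=b0
  b6: preds {b3,b4,b5}: {b0,b3} ∩ {b0,b1,b4} ∩ {b0,b2,b5} = {b0}; idom=b0

DF derivation:
  b1←b0: walk · to b0
  b1←b4: walk b4→b1 to b0
  b3←b0: walk · to b0
  b3←b2: walk b2 to b0
  b6←b3: walk b3 to b0
  b6←b4: walk b4→b1 to b0
  b6←b5: walk b5→b2 to b0
  b0 → ∅
  b1 → {b1,b6}
  b2 → {b3,b6}
  b3 → {b6}
  b4 → {b1,b6}
  b5 → {b6}
  b6 → ∅

φ for b: defs {b0,b3}
  DF⁺ = {b6}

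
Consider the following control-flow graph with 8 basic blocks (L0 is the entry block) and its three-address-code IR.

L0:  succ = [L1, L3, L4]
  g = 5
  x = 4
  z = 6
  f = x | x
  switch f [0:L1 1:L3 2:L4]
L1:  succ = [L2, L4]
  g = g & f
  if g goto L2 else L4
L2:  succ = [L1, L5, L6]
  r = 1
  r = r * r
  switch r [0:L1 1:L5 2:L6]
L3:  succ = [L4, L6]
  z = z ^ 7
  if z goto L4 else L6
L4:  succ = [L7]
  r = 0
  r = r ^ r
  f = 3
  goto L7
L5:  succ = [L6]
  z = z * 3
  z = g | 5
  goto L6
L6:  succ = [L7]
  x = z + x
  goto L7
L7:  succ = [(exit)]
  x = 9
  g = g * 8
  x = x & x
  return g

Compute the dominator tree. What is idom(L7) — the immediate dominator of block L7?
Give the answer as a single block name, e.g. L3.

idom tree: L1←L0 L2←L1 L3←L0 L4←L0 L5←L2 L6←L0 L7←L0
Join-block Dom:
  L1: preds {L0,L2}: {L0} ∩ {L0,L1,L2} = {L0}; idom=L0
  L4: preds {L0,L1,L3}: {L0} ∩ {L0,L1} ∩ {L0,L3} = {L0}; idom=L0
  L6: preds {L2,L3,L5}: {L0,L1,L2} ∩ {L0,L3} ∩ {L0,L1,L2,L5} = {L0}; idom=L0
  L7: preds {L4,L6}: {L0,L4} ∩ {L0,L6} = {L0}; idom=L0

idom(L7) = L0

Answer: L0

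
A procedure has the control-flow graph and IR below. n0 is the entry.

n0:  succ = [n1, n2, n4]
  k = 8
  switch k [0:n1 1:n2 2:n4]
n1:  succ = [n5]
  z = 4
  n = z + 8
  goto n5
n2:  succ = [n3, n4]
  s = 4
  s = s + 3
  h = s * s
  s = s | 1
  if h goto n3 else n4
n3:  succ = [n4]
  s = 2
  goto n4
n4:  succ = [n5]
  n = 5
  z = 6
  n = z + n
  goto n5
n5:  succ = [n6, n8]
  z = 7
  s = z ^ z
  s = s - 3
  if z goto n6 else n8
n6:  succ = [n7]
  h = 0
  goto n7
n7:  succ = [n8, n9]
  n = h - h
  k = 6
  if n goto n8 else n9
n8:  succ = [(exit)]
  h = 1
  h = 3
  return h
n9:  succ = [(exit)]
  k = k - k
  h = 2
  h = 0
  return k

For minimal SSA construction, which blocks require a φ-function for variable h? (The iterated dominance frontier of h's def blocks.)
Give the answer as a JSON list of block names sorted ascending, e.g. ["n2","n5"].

Answer: ["n4", "n5", "n8"]

Analysis:
idom tree: n1←n0 n2←n0 n3←n2 n4←n0 n5←n0 n6←n5 n7←n6 n8←n5 n9←n7
Join-block Dom:
  n4: preds {n0,n2,n3}: {n0} ∩ {n0,n2} ∩ {n0,n2,n3} = {n0}; idom=n0
  n5: preds {n1,n4}: {n0,n1} ∩ {n0,n4} = {n0}; idom=n0
  n8: preds {n5,n7}: {n0,n5} ∩ {n0,n5,n6,n7} = {n0,n5}; idom=n5

Frontier:
  join n4 pred n0: · stop@n0
  join n4 pred n2: n2 stop@n0
  join n4 pred n3: n3→n2 stop@n0
  join n5 pred n1: n1 stop@n0
  join n5 pred n4: n4 stop@n0
  join n8 pred n5: · stop@n5
  join n8 pred n7: n7→n6 stop@n5
  DF(n0)=∅
  DF(n1)={n5}
  DF(n2)={n4}
  DF(n3)={n4}
  DF(n4)={n5}
  DF(n5)=∅
  DF(n6)={n8}
  DF(n7)={n8}
  DF(n8)=∅
  DF(n9)=∅

φ for h: defs {n2,n6,n8,n9}
  DF⁺ = {n4,n5,n8}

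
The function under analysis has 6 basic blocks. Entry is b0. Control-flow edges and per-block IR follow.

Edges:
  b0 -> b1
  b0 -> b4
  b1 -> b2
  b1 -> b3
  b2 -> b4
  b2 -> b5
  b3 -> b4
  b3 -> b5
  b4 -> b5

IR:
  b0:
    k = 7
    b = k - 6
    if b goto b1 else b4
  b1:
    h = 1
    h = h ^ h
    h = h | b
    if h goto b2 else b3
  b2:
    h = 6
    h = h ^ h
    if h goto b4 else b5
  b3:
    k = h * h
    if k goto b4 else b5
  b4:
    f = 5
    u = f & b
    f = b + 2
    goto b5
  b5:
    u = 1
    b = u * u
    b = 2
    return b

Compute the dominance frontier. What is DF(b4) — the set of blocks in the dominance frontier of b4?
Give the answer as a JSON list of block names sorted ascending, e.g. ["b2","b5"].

idom tree: b1←b0 b2←b1 b3←b1 b4←b0 b5←b0
Dom at joins:
  b4: preds {b0,b2,b3}: {b0} ∩ {b0,b1,b2} ∩ {b0,b1,b3} = {b0}; idom=b0
  b5: preds {b2,b3,b4}: {b0,b1,b2} ∩ {b0,b1,b3} ∩ {b0,b4} = {b0}; idom=b0

Frontier:
  join b4 pred b0: · stop@b0
  join b4 pred b2: b2→b1 stop@b0
  join b4 pred b3: b3→b1 stop@b0
  join b5 pred b2: b2→b1 stop@b0
  join b5 pred b3: b3→b1 stop@b0
  join b5 pred b4: b4 stop@b0
  b0 → ∅
  b1 → {b4,b5}
  b2 → {b4,b5}
  b3 → {b4,b5}
  b4 → {b5}
  b5 → ∅

DF(b4) = ["b5"]

Answer: ["b5"]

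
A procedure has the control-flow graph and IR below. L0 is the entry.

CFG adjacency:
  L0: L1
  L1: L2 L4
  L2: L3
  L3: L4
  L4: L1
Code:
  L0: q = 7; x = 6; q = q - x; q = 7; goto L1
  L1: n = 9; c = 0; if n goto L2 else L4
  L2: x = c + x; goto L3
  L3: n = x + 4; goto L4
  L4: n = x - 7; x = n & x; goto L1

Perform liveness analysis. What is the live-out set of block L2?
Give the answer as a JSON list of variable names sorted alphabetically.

Answer: ["x"]

Analysis:
Block summaries:
  L0: {q,x} / ∅
  L1: {c,n} / ∅
  L2: {x} / {c,x}
  L3: {n} / {x}
  L4: {n,x} / {x}

Backward fixpoint:
  L0: in=∅ out={x}
  L1: in={x} out={c,x}
  L2: in={c,x} out={x}
  L3: in={x} out={x}
  L4: in={x} out={x}

live-out(L2) = ["x"]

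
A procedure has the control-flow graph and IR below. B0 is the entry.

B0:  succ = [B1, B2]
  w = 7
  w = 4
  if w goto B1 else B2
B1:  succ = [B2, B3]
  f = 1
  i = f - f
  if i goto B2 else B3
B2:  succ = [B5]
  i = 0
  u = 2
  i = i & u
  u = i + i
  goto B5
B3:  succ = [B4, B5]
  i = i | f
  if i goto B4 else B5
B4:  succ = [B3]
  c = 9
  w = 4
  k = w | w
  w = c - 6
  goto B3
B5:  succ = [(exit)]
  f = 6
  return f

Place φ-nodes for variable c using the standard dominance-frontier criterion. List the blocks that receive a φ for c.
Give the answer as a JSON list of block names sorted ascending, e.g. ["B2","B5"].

Answer: ["B3", "B5"]

Derivation:
idom tree: B1←B0 B2←B0 B3←B1 B4←B3 B5←B0
Dom at joins:
  B2: preds {B0,B1}: {B0} ∩ {B0,B1} = {B0}; idom=B0
  B3: preds {B1,B4}: {B0,B1} ∩ {B0,B1,B3,B4} = {B0,B1}; idom=B1
  B5: preds {B2,B3}: {B0,B2} ∩ {B0,B1,B3} = {B0}; idom=B0

DF derivation:
  B2←B0: walk · to B0
  B2←B1: walk B1 to B0
  B3←B1: walk · to B1
  B3←B4: walk B4→B3 to B1
  B5←B2: walk B2 to B0
  B5←B3: walk B3→B1 to B0
  B0 → ∅
  B1 → {B2,B5}
  B2 → {B5}
  B3 → {B3,B5}
  B4 → {B3}
  B5 → ∅

φ for c: defs {B4}
  DF⁺ = {B3,B5}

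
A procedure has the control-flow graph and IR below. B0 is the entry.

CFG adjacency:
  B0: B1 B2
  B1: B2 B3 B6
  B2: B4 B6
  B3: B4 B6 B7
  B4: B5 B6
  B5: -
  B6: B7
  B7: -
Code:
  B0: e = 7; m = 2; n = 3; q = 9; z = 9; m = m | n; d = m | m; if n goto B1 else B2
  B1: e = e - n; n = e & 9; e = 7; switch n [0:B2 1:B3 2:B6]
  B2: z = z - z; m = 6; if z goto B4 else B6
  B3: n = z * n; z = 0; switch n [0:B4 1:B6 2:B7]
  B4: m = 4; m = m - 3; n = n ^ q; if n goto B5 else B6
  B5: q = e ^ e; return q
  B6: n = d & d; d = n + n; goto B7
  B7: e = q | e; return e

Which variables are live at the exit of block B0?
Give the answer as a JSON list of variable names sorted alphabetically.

Answer: ["d", "e", "n", "q", "z"]

Derivation:
Block summaries:
  B0: {d,e,m,n,q,z} / ∅
  B1: {e,n} / {e,n}
  B2: {m,z} / {z}
  B3: {n,z} / {n,z}
  B4: {m,n} / {n,q}
  B5: {q} / {e}
  B6: {d,n} / {d}
  B7: {e} / {e,q}

Liveness:
  B0 li=∅ lo={d,e,n,q,z}
  B1 li={d,e,n,q,z} lo={d,e,n,q,z}
  B2 li={d,e,n,q,z} lo={d,e,n,q}
  B3 li={d,e,n,q,z} lo={d,e,n,q}
  B4 li={d,e,n,q} lo={d,e,q}
  B5 li={e} lo=∅
  B6 li={d,e,q} lo={e,q}
  B7 li={e,q} lo=∅

live-out(B0) = ["d", "e", "n", "q", "z"]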